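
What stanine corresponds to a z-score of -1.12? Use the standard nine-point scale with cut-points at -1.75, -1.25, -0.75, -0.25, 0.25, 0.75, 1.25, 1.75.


Stanine boundaries: [-1.75, -1.25, -0.75, -0.25, 0.25, 0.75, 1.25, 1.75]
z = -1.12
Check each boundary:
  z >= -1.75 -> could be stanine 2
  z >= -1.25 -> could be stanine 3
  z < -0.75
  z < -0.25
  z < 0.25
  z < 0.75
  z < 1.25
  z < 1.75
Highest qualifying boundary gives stanine = 3

3


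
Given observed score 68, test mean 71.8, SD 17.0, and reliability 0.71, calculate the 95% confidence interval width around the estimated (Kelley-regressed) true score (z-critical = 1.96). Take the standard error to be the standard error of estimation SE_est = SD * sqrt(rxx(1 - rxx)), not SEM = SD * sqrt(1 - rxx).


True score estimate = 0.71*68 + 0.29*71.8 = 69.102
SE_est = SD * sqrt(rxx * (1 - rxx)) = 17.0 * sqrt(0.71 * 0.29) = 17.0 * sqrt(0.2059) = 7.713955
CI = T_est +/- z * SE_est, so width = 2 * z * SE_est = 2 * 1.96 * 7.713955
Width = 30.2387

30.2387


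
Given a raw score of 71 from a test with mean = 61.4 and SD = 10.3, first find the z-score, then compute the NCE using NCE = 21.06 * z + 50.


z = (X - mean) / SD = (71 - 61.4) / 10.3
z = 9.6 / 10.3
z = 0.932
NCE = NCE = 21.06z + 50
Carry z at full precision (z = 9.6 / 10.3) into the conversion:
NCE = 21.06 * (9.6 / 10.3) + 50 = 202.176 / 10.3 + 50
NCE = 19.6287 + 50
NCE = 69.6287

69.6287


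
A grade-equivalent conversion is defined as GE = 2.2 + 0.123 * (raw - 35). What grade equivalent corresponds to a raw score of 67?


raw - median = 67 - 35 = 32
slope * diff = 0.123 * 32 = 3.936
GE = 2.2 + 3.936
GE = 6.136

6.136


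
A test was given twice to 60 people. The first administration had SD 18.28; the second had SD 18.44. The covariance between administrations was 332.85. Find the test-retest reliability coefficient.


r = cov(X,Y) / (SD_X * SD_Y)
r = 332.85 / (18.28 * 18.44)
r = 332.85 / 337.0832
r = 0.9874

0.9874


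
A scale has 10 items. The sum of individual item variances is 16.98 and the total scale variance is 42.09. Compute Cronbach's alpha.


alpha = (k/(k-1)) * (1 - sum(si^2)/s_total^2)
= (10/9) * (1 - 16.98/42.09)
alpha = 0.6629

0.6629


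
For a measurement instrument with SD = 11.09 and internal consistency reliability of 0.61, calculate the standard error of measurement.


SEM = SD * sqrt(1 - rxx)
SEM = 11.09 * sqrt(1 - 0.61)
SEM = 11.09 * sqrt(0.39) = 11.09 * 0.6245
SEM = 6.9257

6.9257


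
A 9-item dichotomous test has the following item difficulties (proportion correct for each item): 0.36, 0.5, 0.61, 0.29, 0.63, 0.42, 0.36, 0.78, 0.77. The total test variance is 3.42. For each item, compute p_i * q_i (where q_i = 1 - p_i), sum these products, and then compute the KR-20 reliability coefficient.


For each item, compute p_i * q_i:
  Item 1: 0.36 * 0.64 = 0.2304
  Item 2: 0.5 * 0.5 = 0.25
  Item 3: 0.61 * 0.39 = 0.2379
  Item 4: 0.29 * 0.71 = 0.2059
  Item 5: 0.63 * 0.37 = 0.2331
  Item 6: 0.42 * 0.58 = 0.2436
  Item 7: 0.36 * 0.64 = 0.2304
  Item 8: 0.78 * 0.22 = 0.1716
  Item 9: 0.77 * 0.23 = 0.1771
Sum(p_i * q_i) = 0.2304 + 0.25 + 0.2379 + 0.2059 + 0.2331 + 0.2436 + 0.2304 + 0.1716 + 0.1771 = 1.98
KR-20 = (k/(k-1)) * (1 - Sum(p_i*q_i) / Var_total)
= (9/8) * (1 - 1.98/3.42)
= 1.125 * 0.4211
KR-20 = 0.4737

0.4737


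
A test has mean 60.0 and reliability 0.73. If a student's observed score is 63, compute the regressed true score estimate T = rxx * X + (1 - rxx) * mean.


T_est = rxx * X + (1 - rxx) * mean
T_est = 0.73 * 63 + 0.27 * 60.0
T_est = 45.99 + 16.2
T_est = 62.19

62.19


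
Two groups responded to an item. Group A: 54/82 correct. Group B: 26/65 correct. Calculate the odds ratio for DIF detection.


Odds_A = 54/28 = 1.9286
Odds_B = 26/39 = 0.6667
OR = Odds_A / Odds_B = 1.9286 / 0.6667
Exactly, OR = (54 * 39) / (28 * 26) = 2106 / 728
OR = 2.8929

2.8929


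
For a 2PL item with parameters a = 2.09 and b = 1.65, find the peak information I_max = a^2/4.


For 2PL, max info at theta = b = 1.65
I_max = a^2 / 4 = 2.09^2 / 4
= 4.3681 / 4
I_max = 1.092

1.092


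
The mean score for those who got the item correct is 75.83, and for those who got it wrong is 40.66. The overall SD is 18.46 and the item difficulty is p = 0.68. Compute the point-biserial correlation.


q = 1 - p = 0.32
rpb = ((M1 - M0) / SD) * sqrt(p * q)
rpb = ((75.83 - 40.66) / 18.46) * sqrt(0.68 * 0.32)
rpb = 0.8887

0.8887


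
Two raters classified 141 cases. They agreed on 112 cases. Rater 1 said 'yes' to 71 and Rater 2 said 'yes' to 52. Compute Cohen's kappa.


P_o = 112/141 = 0.794326
P_e = (71*52 + 70*89) / 19881 = 0.499069
kappa = (P_o - P_e) / (1 - P_e)
kappa = (0.794326 - 0.499069) / (1 - 0.499069)
kappa = 0.5894

0.5894


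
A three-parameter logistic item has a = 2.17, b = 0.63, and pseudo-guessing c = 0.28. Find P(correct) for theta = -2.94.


logit = 2.17*(-2.94 - 0.63) = -7.7469
P* = 1/(1 + exp(--7.7469)) = 0.0004
P = 0.28 + (1 - 0.28) * 0.0004
P = 0.2803

0.2803


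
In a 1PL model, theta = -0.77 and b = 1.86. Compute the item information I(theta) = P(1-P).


P = 1/(1+exp(-(-0.77-1.86))) = 0.0672
I = P*(1-P) = 0.0672 * 0.9328
I = 0.0627

0.0627


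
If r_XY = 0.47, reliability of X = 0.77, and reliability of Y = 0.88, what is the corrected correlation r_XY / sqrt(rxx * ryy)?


r_corrected = rxy / sqrt(rxx * ryy)
= 0.47 / sqrt(0.77 * 0.88)
= 0.47 / sqrt(0.6776)
= 0.47 / 0.823165
r_corrected = 0.571

0.571


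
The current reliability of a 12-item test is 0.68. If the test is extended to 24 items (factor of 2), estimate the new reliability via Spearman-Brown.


r_new = (n * rxx) / (1 + (n-1) * rxx)
r_new = (2 * 0.68) / (1 + 1 * 0.68)
r_new = 1.36 / 1.68
r_new = 0.8095

0.8095


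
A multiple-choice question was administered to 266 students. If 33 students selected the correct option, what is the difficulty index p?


Item difficulty p = number correct / total examinees
p = 33 / 266
p = 0.1241

0.1241


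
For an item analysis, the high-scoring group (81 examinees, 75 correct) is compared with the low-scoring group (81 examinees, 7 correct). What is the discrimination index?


p_upper = 75/81 = 0.9259
p_lower = 7/81 = 0.0864
D = 0.9259 - 0.0864 = 0.8395

0.8395


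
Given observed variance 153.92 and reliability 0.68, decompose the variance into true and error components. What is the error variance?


var_true = rxx * var_obs = 0.68 * 153.92 = 104.6656
var_error = var_obs - var_true
var_error = 153.92 - 104.6656
var_error = 49.2544

49.2544


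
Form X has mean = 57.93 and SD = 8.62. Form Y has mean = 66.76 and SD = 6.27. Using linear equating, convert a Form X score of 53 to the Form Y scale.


slope = SD_Y / SD_X = 6.27 / 8.62 ~ 0.7274
intercept = mean_Y - slope * mean_X = 66.76 - (6.27 / 8.62) * 57.93 ~ 24.623
Y = slope * X + intercept. To avoid rounding drift from the rounded slope/intercept, evaluate the equivalent form Y = mean_Y + SD_Y * (X - mean_X) / SD_X at full precision:
Y = 66.76 + 6.27 * (53 - 57.93) / 8.62
Y = 66.76 - 6.27 * 4.93 / 8.62
Y = 66.76 - 30.9111 / 8.62
Y = 66.76 - 3.586
Y = 63.174

63.174


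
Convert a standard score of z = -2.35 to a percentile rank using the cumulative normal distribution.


CDF(z) = 0.5 * (1 + erf(z/sqrt(2)))
erf(-1.6617) = -0.9812
CDF = 0.0094
Percentile rank = 0.0094 * 100 = 0.94

0.94


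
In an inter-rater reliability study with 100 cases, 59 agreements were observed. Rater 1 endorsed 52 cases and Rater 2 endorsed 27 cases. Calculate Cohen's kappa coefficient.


P_o = 59/100 = 0.59
P_e = (52*27 + 48*73) / 10000 = 0.4908
kappa = (P_o - P_e) / (1 - P_e)
kappa = (0.59 - 0.4908) / (1 - 0.4908)
kappa = 0.1948

0.1948


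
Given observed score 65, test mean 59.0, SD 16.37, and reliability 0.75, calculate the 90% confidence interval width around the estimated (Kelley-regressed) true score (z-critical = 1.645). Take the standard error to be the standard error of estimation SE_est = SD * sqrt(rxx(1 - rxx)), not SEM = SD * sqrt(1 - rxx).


True score estimate = 0.75*65 + 0.25*59.0 = 63.5
SE_est = SD * sqrt(rxx * (1 - rxx)) = 16.37 * sqrt(0.75 * 0.25) = 16.37 * sqrt(0.1875) = 7.088418
CI = T_est +/- z * SE_est, so width = 2 * z * SE_est = 2 * 1.645 * 7.088418
Width = 23.3209

23.3209


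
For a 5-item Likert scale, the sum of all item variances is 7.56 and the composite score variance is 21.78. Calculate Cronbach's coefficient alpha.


alpha = (k/(k-1)) * (1 - sum(si^2)/s_total^2)
= (5/4) * (1 - 7.56/21.78)
alpha = 0.8161

0.8161


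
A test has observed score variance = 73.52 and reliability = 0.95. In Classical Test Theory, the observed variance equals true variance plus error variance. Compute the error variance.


var_true = rxx * var_obs = 0.95 * 73.52 = 69.844
var_error = var_obs - var_true
var_error = 73.52 - 69.844
var_error = 3.676

3.676


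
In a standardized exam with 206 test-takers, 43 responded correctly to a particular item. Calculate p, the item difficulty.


Item difficulty p = number correct / total examinees
p = 43 / 206
p = 0.2087

0.2087


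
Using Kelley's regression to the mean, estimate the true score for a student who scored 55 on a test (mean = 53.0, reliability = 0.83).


T_est = rxx * X + (1 - rxx) * mean
T_est = 0.83 * 55 + 0.17 * 53.0
T_est = 45.65 + 9.01
T_est = 54.66

54.66


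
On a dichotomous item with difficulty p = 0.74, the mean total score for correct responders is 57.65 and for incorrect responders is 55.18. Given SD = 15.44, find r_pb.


q = 1 - p = 0.26
rpb = ((M1 - M0) / SD) * sqrt(p * q)
rpb = ((57.65 - 55.18) / 15.44) * sqrt(0.74 * 0.26)
rpb = 0.0702

0.0702


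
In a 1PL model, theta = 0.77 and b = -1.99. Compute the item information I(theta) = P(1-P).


P = 1/(1+exp(-(0.77--1.99))) = 0.9405
I = P*(1-P) = 0.9405 * 0.0595
I = 0.056

0.056


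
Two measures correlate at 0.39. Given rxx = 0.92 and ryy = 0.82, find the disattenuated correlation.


r_corrected = rxy / sqrt(rxx * ryy)
= 0.39 / sqrt(0.92 * 0.82)
= 0.39 / sqrt(0.7544)
= 0.39 / 0.868562
r_corrected = 0.449

0.449


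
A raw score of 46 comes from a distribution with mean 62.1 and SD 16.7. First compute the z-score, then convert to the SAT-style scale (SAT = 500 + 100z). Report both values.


z = (X - mean) / SD = (46 - 62.1) / 16.7
z = -16.1 / 16.7
z = -0.9641
SAT-scale = SAT = 500 + 100z
Carry z at full precision (z = -16.1 / 16.7) into the conversion:
SAT-scale = 500 + 100 * (-16.1 / 16.7) = 500 + -1610 / 16.7
SAT-scale = 500 + -96.4072
SAT-scale = 403.5928

403.5928


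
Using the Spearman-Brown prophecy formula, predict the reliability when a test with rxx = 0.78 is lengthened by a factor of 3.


r_new = (n * rxx) / (1 + (n-1) * rxx)
r_new = (3 * 0.78) / (1 + 2 * 0.78)
r_new = 2.34 / 2.56
r_new = 0.9141

0.9141


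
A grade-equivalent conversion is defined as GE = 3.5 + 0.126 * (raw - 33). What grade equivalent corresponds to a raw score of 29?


raw - median = 29 - 33 = -4
slope * diff = 0.126 * -4 = -0.504
GE = 3.5 + -0.504
GE = 2.996

2.996


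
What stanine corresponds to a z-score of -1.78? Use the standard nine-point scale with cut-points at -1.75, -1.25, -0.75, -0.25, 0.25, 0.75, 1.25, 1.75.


Stanine boundaries: [-1.75, -1.25, -0.75, -0.25, 0.25, 0.75, 1.25, 1.75]
z = -1.78
Check each boundary:
  z < -1.75
  z < -1.25
  z < -0.75
  z < -0.25
  z < 0.25
  z < 0.75
  z < 1.25
  z < 1.75
Highest qualifying boundary gives stanine = 1

1


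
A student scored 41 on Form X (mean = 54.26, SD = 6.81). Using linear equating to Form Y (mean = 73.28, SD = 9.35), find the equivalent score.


slope = SD_Y / SD_X = 9.35 / 6.81 ~ 1.373
intercept = mean_Y - slope * mean_X = 73.28 - (9.35 / 6.81) * 54.26 ~ -1.2179
Y = slope * X + intercept. To avoid rounding drift from the rounded slope/intercept, evaluate the equivalent form Y = mean_Y + SD_Y * (X - mean_X) / SD_X at full precision:
Y = 73.28 + 9.35 * (41 - 54.26) / 6.81
Y = 73.28 - 9.35 * 13.26 / 6.81
Y = 73.28 - 123.981 / 6.81
Y = 73.28 - 18.2057
Y = 55.0743

55.0743


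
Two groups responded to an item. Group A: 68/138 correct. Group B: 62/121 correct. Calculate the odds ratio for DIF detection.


Odds_A = 68/70 = 0.9714
Odds_B = 62/59 = 1.0508
OR = Odds_A / Odds_B = 0.9714 / 1.0508
Exactly, OR = (68 * 59) / (70 * 62) = 4012 / 4340
OR = 0.9244

0.9244


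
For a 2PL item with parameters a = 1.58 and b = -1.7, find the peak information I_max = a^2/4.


For 2PL, max info at theta = b = -1.7
I_max = a^2 / 4 = 1.58^2 / 4
= 2.4964 / 4
I_max = 0.6241

0.6241


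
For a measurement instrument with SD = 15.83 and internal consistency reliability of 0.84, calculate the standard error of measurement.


SEM = SD * sqrt(1 - rxx)
SEM = 15.83 * sqrt(1 - 0.84)
SEM = 15.83 * sqrt(0.16) = 15.83 * 0.4
SEM = 6.332

6.332


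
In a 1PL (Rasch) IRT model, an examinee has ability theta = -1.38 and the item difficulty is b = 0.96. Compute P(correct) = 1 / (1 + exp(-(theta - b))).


theta - b = -1.38 - 0.96 = -2.34
exp(-(theta - b)) = exp(2.34) = 10.3812
P = 1 / (1 + 10.3812)
P = 0.0879

0.0879


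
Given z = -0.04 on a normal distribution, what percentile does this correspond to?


CDF(z) = 0.5 * (1 + erf(z/sqrt(2)))
erf(-0.0283) = -0.0319
CDF = 0.484
Percentile rank = 0.484 * 100 = 48.4

48.4


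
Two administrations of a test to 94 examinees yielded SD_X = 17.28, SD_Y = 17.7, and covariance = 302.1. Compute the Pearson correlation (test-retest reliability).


r = cov(X,Y) / (SD_X * SD_Y)
r = 302.1 / (17.28 * 17.7)
r = 302.1 / 305.856
r = 0.9877

0.9877


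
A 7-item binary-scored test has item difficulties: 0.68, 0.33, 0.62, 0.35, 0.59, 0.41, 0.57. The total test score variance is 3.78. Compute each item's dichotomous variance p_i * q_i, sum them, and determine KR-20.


For each item, compute p_i * q_i:
  Item 1: 0.68 * 0.32 = 0.2176
  Item 2: 0.33 * 0.67 = 0.2211
  Item 3: 0.62 * 0.38 = 0.2356
  Item 4: 0.35 * 0.65 = 0.2275
  Item 5: 0.59 * 0.41 = 0.2419
  Item 6: 0.41 * 0.59 = 0.2419
  Item 7: 0.57 * 0.43 = 0.2451
Sum(p_i * q_i) = 0.2176 + 0.2211 + 0.2356 + 0.2275 + 0.2419 + 0.2419 + 0.2451 = 1.6307
KR-20 = (k/(k-1)) * (1 - Sum(p_i*q_i) / Var_total)
= (7/6) * (1 - 1.6307/3.78)
= 1.1667 * 0.5686
KR-20 = 0.6634

0.6634


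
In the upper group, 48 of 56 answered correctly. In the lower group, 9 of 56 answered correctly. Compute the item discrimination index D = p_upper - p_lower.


p_upper = 48/56 = 0.8571
p_lower = 9/56 = 0.1607
D = 0.8571 - 0.1607 = 0.6964

0.6964


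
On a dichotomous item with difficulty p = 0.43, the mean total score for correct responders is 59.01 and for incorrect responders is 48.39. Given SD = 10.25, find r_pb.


q = 1 - p = 0.57
rpb = ((M1 - M0) / SD) * sqrt(p * q)
rpb = ((59.01 - 48.39) / 10.25) * sqrt(0.43 * 0.57)
rpb = 0.5129

0.5129


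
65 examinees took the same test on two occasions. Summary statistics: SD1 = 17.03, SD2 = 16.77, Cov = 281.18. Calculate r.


r = cov(X,Y) / (SD_X * SD_Y)
r = 281.18 / (17.03 * 16.77)
r = 281.18 / 285.5931
r = 0.9845

0.9845


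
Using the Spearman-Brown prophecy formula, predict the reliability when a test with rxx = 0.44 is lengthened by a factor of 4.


r_new = (n * rxx) / (1 + (n-1) * rxx)
r_new = (4 * 0.44) / (1 + 3 * 0.44)
r_new = 1.76 / 2.32
r_new = 0.7586

0.7586


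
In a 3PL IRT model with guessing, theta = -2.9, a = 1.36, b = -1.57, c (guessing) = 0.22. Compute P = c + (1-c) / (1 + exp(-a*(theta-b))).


logit = 1.36*(-2.9 - -1.57) = -1.8088
P* = 1/(1 + exp(--1.8088)) = 0.1408
P = 0.22 + (1 - 0.22) * 0.1408
P = 0.3298

0.3298


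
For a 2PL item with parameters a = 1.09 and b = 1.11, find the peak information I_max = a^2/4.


For 2PL, max info at theta = b = 1.11
I_max = a^2 / 4 = 1.09^2 / 4
= 1.1881 / 4
I_max = 0.297

0.297


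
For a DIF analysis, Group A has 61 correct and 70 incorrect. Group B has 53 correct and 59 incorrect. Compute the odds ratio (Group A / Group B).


Odds_A = 61/70 = 0.8714
Odds_B = 53/59 = 0.8983
OR = Odds_A / Odds_B = 0.8714 / 0.8983
Exactly, OR = (61 * 59) / (70 * 53) = 3599 / 3710
OR = 0.9701

0.9701


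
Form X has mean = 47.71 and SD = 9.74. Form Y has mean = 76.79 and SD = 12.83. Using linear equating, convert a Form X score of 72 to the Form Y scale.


slope = SD_Y / SD_X = 12.83 / 9.74 ~ 1.3172
intercept = mean_Y - slope * mean_X = 76.79 - (12.83 / 9.74) * 47.71 ~ 13.9441
Y = slope * X + intercept. To avoid rounding drift from the rounded slope/intercept, evaluate the equivalent form Y = mean_Y + SD_Y * (X - mean_X) / SD_X at full precision:
Y = 76.79 + 12.83 * (72 - 47.71) / 9.74
Y = 76.79 + 12.83 * 24.29 / 9.74
Y = 76.79 + 311.6407 / 9.74
Y = 76.79 + 31.996
Y = 108.786

108.786


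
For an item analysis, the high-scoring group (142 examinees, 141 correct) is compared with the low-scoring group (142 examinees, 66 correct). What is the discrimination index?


p_upper = 141/142 = 0.993
p_lower = 66/142 = 0.4648
D = 0.993 - 0.4648 = 0.5282

0.5282


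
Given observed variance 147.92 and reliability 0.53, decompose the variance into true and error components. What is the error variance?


var_true = rxx * var_obs = 0.53 * 147.92 = 78.3976
var_error = var_obs - var_true
var_error = 147.92 - 78.3976
var_error = 69.5224

69.5224


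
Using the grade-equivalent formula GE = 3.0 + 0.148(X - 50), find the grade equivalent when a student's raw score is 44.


raw - median = 44 - 50 = -6
slope * diff = 0.148 * -6 = -0.888
GE = 3.0 + -0.888
GE = 2.112

2.112


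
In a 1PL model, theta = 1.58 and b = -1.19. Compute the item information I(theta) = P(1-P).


P = 1/(1+exp(-(1.58--1.19))) = 0.941
I = P*(1-P) = 0.941 * 0.059
I = 0.0555

0.0555


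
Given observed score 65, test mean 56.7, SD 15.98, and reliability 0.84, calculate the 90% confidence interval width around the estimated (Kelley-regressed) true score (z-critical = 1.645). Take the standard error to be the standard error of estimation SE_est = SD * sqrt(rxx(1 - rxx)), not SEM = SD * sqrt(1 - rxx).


True score estimate = 0.84*65 + 0.16*56.7 = 63.672
SE_est = SD * sqrt(rxx * (1 - rxx)) = 15.98 * sqrt(0.84 * 0.16) = 15.98 * sqrt(0.1344) = 5.858365
CI = T_est +/- z * SE_est, so width = 2 * z * SE_est = 2 * 1.645 * 5.858365
Width = 19.274

19.274


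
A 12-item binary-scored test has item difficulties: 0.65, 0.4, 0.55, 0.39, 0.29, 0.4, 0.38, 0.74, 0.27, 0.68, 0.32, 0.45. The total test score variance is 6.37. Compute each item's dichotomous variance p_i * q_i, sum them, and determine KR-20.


For each item, compute p_i * q_i:
  Item 1: 0.65 * 0.35 = 0.2275
  Item 2: 0.4 * 0.6 = 0.24
  Item 3: 0.55 * 0.45 = 0.2475
  Item 4: 0.39 * 0.61 = 0.2379
  Item 5: 0.29 * 0.71 = 0.2059
  Item 6: 0.4 * 0.6 = 0.24
  Item 7: 0.38 * 0.62 = 0.2356
  Item 8: 0.74 * 0.26 = 0.1924
  Item 9: 0.27 * 0.73 = 0.1971
  Item 10: 0.68 * 0.32 = 0.2176
  Item 11: 0.32 * 0.68 = 0.2176
  Item 12: 0.45 * 0.55 = 0.2475
Sum(p_i * q_i) = 0.2275 + 0.24 + 0.2475 + 0.2379 + 0.2059 + 0.24 + 0.2356 + 0.1924 + 0.1971 + 0.2176 + 0.2176 + 0.2475 = 2.7066
KR-20 = (k/(k-1)) * (1 - Sum(p_i*q_i) / Var_total)
= (12/11) * (1 - 2.7066/6.37)
= 1.0909 * 0.5751
KR-20 = 0.6274

0.6274


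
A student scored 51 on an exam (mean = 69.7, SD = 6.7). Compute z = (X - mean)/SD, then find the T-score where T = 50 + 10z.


z = (X - mean) / SD = (51 - 69.7) / 6.7
z = -18.7 / 6.7
z = -2.791
T-score = T = 50 + 10z
Carry z at full precision (z = -18.7 / 6.7) into the conversion:
T-score = 50 + 10 * (-18.7 / 6.7) = 50 + -187 / 6.7
T-score = 50 + -27.9104
T-score = 22.0896

22.0896


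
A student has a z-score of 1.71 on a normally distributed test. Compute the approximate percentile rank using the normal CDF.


CDF(z) = 0.5 * (1 + erf(z/sqrt(2)))
erf(1.2092) = 0.9127
CDF = 0.9564
Percentile rank = 0.9564 * 100 = 95.64

95.64


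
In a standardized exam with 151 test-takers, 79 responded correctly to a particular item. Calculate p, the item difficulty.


Item difficulty p = number correct / total examinees
p = 79 / 151
p = 0.5232

0.5232


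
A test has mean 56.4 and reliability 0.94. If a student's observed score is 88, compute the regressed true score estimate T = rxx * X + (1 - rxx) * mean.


T_est = rxx * X + (1 - rxx) * mean
T_est = 0.94 * 88 + 0.06 * 56.4
T_est = 82.72 + 3.384
T_est = 86.104

86.104


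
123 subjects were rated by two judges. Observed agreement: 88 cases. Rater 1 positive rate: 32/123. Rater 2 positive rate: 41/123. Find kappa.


P_o = 88/123 = 0.715447
P_e = (32*41 + 91*82) / 15129 = 0.579946
kappa = (P_o - P_e) / (1 - P_e)
kappa = (0.715447 - 0.579946) / (1 - 0.579946)
kappa = 0.3226

0.3226


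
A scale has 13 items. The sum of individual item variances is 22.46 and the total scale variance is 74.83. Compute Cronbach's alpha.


alpha = (k/(k-1)) * (1 - sum(si^2)/s_total^2)
= (13/12) * (1 - 22.46/74.83)
alpha = 0.7582

0.7582


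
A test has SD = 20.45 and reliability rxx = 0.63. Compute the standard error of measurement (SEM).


SEM = SD * sqrt(1 - rxx)
SEM = 20.45 * sqrt(1 - 0.63)
SEM = 20.45 * sqrt(0.37) = 20.45 * 0.608276
SEM = 12.4392

12.4392


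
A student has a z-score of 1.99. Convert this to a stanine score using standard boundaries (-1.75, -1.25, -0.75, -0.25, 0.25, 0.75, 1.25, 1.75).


Stanine boundaries: [-1.75, -1.25, -0.75, -0.25, 0.25, 0.75, 1.25, 1.75]
z = 1.99
Check each boundary:
  z >= -1.75 -> could be stanine 2
  z >= -1.25 -> could be stanine 3
  z >= -0.75 -> could be stanine 4
  z >= -0.25 -> could be stanine 5
  z >= 0.25 -> could be stanine 6
  z >= 0.75 -> could be stanine 7
  z >= 1.25 -> could be stanine 8
  z >= 1.75 -> could be stanine 9
Highest qualifying boundary gives stanine = 9

9


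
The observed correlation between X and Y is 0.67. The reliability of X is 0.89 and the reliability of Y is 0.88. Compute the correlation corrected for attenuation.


r_corrected = rxy / sqrt(rxx * ryy)
= 0.67 / sqrt(0.89 * 0.88)
= 0.67 / sqrt(0.7832)
= 0.67 / 0.884986
r_corrected = 0.7571

0.7571


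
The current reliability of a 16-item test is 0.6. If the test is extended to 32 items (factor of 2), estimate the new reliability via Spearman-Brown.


r_new = (n * rxx) / (1 + (n-1) * rxx)
r_new = (2 * 0.6) / (1 + 1 * 0.6)
r_new = 1.2 / 1.6
r_new = 0.75

0.75


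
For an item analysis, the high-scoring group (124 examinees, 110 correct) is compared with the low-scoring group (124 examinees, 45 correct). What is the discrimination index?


p_upper = 110/124 = 0.8871
p_lower = 45/124 = 0.3629
D = 0.8871 - 0.3629 = 0.5242

0.5242


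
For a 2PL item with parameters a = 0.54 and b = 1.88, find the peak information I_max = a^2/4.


For 2PL, max info at theta = b = 1.88
I_max = a^2 / 4 = 0.54^2 / 4
= 0.2916 / 4
I_max = 0.0729

0.0729


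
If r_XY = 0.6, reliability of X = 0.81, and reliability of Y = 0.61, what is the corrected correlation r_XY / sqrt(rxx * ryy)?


r_corrected = rxy / sqrt(rxx * ryy)
= 0.6 / sqrt(0.81 * 0.61)
= 0.6 / sqrt(0.4941)
= 0.6 / 0.702922
r_corrected = 0.8536

0.8536


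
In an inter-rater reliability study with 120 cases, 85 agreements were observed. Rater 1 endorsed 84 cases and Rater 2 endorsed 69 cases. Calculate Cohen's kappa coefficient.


P_o = 85/120 = 0.708333
P_e = (84*69 + 36*51) / 14400 = 0.53
kappa = (P_o - P_e) / (1 - P_e)
kappa = (0.708333 - 0.53) / (1 - 0.53)
kappa = 0.3794

0.3794


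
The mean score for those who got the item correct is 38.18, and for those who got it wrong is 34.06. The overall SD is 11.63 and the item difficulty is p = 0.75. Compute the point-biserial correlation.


q = 1 - p = 0.25
rpb = ((M1 - M0) / SD) * sqrt(p * q)
rpb = ((38.18 - 34.06) / 11.63) * sqrt(0.75 * 0.25)
rpb = 0.1534

0.1534


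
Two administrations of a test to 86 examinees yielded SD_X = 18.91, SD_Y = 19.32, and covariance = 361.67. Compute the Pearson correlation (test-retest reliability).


r = cov(X,Y) / (SD_X * SD_Y)
r = 361.67 / (18.91 * 19.32)
r = 361.67 / 365.3412
r = 0.99

0.99


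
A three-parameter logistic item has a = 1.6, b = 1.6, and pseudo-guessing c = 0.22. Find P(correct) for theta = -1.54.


logit = 1.6*(-1.54 - 1.6) = -5.024
P* = 1/(1 + exp(--5.024)) = 0.0065
P = 0.22 + (1 - 0.22) * 0.0065
P = 0.2251

0.2251


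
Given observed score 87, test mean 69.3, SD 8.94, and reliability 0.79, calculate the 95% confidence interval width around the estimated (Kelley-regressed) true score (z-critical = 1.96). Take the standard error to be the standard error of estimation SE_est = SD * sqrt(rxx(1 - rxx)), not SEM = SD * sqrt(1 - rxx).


True score estimate = 0.79*87 + 0.21*69.3 = 83.283
SE_est = SD * sqrt(rxx * (1 - rxx)) = 8.94 * sqrt(0.79 * 0.21) = 8.94 * sqrt(0.1659) = 3.641336
CI = T_est +/- z * SE_est, so width = 2 * z * SE_est = 2 * 1.96 * 3.641336
Width = 14.274

14.274


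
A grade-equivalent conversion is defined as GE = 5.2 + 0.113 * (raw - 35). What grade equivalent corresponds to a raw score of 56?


raw - median = 56 - 35 = 21
slope * diff = 0.113 * 21 = 2.373
GE = 5.2 + 2.373
GE = 7.573

7.573


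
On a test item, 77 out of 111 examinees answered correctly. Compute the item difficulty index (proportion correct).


Item difficulty p = number correct / total examinees
p = 77 / 111
p = 0.6937

0.6937


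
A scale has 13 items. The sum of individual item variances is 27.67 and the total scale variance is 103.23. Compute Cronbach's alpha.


alpha = (k/(k-1)) * (1 - sum(si^2)/s_total^2)
= (13/12) * (1 - 27.67/103.23)
alpha = 0.793

0.793


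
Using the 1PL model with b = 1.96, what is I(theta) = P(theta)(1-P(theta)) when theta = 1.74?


P = 1/(1+exp(-(1.74-1.96))) = 0.4452
I = P*(1-P) = 0.4452 * 0.5548
I = 0.247

0.247


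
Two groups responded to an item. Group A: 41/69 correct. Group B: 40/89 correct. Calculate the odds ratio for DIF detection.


Odds_A = 41/28 = 1.4643
Odds_B = 40/49 = 0.8163
OR = Odds_A / Odds_B = 1.4643 / 0.8163
Exactly, OR = (41 * 49) / (28 * 40) = 2009 / 1120
OR = 1.7937

1.7937


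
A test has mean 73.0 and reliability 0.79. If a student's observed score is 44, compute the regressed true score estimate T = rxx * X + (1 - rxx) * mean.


T_est = rxx * X + (1 - rxx) * mean
T_est = 0.79 * 44 + 0.21 * 73.0
T_est = 34.76 + 15.33
T_est = 50.09

50.09


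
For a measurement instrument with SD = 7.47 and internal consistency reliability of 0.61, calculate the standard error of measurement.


SEM = SD * sqrt(1 - rxx)
SEM = 7.47 * sqrt(1 - 0.61)
SEM = 7.47 * sqrt(0.39) = 7.47 * 0.6245
SEM = 4.665

4.665


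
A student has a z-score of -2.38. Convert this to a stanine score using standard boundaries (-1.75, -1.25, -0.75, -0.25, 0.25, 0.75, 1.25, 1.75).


Stanine boundaries: [-1.75, -1.25, -0.75, -0.25, 0.25, 0.75, 1.25, 1.75]
z = -2.38
Check each boundary:
  z < -1.75
  z < -1.25
  z < -0.75
  z < -0.25
  z < 0.25
  z < 0.75
  z < 1.25
  z < 1.75
Highest qualifying boundary gives stanine = 1

1


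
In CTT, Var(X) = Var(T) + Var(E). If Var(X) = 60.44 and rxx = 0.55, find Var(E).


var_true = rxx * var_obs = 0.55 * 60.44 = 33.242
var_error = var_obs - var_true
var_error = 60.44 - 33.242
var_error = 27.198

27.198


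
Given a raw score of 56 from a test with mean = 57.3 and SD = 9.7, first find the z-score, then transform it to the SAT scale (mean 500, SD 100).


z = (X - mean) / SD = (56 - 57.3) / 9.7
z = -1.3 / 9.7
z = -0.134
SAT-scale = SAT = 500 + 100z
Carry z at full precision (z = -1.3 / 9.7) into the conversion:
SAT-scale = 500 + 100 * (-1.3 / 9.7) = 500 + -130 / 9.7
SAT-scale = 500 + -13.4021
SAT-scale = 486.5979

486.5979


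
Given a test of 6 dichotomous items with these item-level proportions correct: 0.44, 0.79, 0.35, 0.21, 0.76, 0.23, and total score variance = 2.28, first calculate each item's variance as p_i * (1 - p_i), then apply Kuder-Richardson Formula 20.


For each item, compute p_i * q_i:
  Item 1: 0.44 * 0.56 = 0.2464
  Item 2: 0.79 * 0.21 = 0.1659
  Item 3: 0.35 * 0.65 = 0.2275
  Item 4: 0.21 * 0.79 = 0.1659
  Item 5: 0.76 * 0.24 = 0.1824
  Item 6: 0.23 * 0.77 = 0.1771
Sum(p_i * q_i) = 0.2464 + 0.1659 + 0.2275 + 0.1659 + 0.1824 + 0.1771 = 1.1652
KR-20 = (k/(k-1)) * (1 - Sum(p_i*q_i) / Var_total)
= (6/5) * (1 - 1.1652/2.28)
= 1.2 * 0.4889
KR-20 = 0.5867

0.5867


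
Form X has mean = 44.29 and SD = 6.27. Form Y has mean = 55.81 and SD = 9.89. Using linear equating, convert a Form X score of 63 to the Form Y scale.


slope = SD_Y / SD_X = 9.89 / 6.27 ~ 1.5774
intercept = mean_Y - slope * mean_X = 55.81 - (9.89 / 6.27) * 44.29 ~ -14.0509
Y = slope * X + intercept. To avoid rounding drift from the rounded slope/intercept, evaluate the equivalent form Y = mean_Y + SD_Y * (X - mean_X) / SD_X at full precision:
Y = 55.81 + 9.89 * (63 - 44.29) / 6.27
Y = 55.81 + 9.89 * 18.71 / 6.27
Y = 55.81 + 185.0419 / 6.27
Y = 55.81 + 29.5123
Y = 85.3223

85.3223


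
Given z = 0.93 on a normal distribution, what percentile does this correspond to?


CDF(z) = 0.5 * (1 + erf(z/sqrt(2)))
erf(0.6576) = 0.6476
CDF = 0.8238
Percentile rank = 0.8238 * 100 = 82.38

82.38


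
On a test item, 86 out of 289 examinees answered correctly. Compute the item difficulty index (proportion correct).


Item difficulty p = number correct / total examinees
p = 86 / 289
p = 0.2976

0.2976


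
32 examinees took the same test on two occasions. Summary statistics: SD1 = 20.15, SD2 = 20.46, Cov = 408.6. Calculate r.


r = cov(X,Y) / (SD_X * SD_Y)
r = 408.6 / (20.15 * 20.46)
r = 408.6 / 412.269
r = 0.9911

0.9911


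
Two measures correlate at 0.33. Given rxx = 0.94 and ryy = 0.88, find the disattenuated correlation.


r_corrected = rxy / sqrt(rxx * ryy)
= 0.33 / sqrt(0.94 * 0.88)
= 0.33 / sqrt(0.8272)
= 0.33 / 0.909505
r_corrected = 0.3628

0.3628


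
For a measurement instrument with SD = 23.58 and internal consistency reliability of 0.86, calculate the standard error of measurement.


SEM = SD * sqrt(1 - rxx)
SEM = 23.58 * sqrt(1 - 0.86)
SEM = 23.58 * sqrt(0.14) = 23.58 * 0.374166
SEM = 8.8228

8.8228


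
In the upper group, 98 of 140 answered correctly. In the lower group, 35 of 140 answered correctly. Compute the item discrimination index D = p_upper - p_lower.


p_upper = 98/140 = 0.7
p_lower = 35/140 = 0.25
D = 0.7 - 0.25 = 0.45

0.45


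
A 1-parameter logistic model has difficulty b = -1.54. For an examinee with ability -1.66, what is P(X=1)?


theta - b = -1.66 - -1.54 = -0.12
exp(-(theta - b)) = exp(0.12) = 1.1275
P = 1 / (1 + 1.1275)
P = 0.47

0.47


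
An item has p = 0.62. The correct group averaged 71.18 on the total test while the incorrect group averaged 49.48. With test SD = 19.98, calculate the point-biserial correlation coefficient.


q = 1 - p = 0.38
rpb = ((M1 - M0) / SD) * sqrt(p * q)
rpb = ((71.18 - 49.48) / 19.98) * sqrt(0.62 * 0.38)
rpb = 0.5272

0.5272


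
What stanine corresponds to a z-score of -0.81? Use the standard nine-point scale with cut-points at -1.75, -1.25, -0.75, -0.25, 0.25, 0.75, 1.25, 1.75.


Stanine boundaries: [-1.75, -1.25, -0.75, -0.25, 0.25, 0.75, 1.25, 1.75]
z = -0.81
Check each boundary:
  z >= -1.75 -> could be stanine 2
  z >= -1.25 -> could be stanine 3
  z < -0.75
  z < -0.25
  z < 0.25
  z < 0.75
  z < 1.25
  z < 1.75
Highest qualifying boundary gives stanine = 3

3


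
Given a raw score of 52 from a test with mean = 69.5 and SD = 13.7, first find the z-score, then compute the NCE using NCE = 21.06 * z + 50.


z = (X - mean) / SD = (52 - 69.5) / 13.7
z = -17.5 / 13.7
z = -1.2774
NCE = NCE = 21.06z + 50
Carry z at full precision (z = -17.5 / 13.7) into the conversion:
NCE = 21.06 * (-17.5 / 13.7) + 50 = -368.55 / 13.7 + 50
NCE = -26.9015 + 50
NCE = 23.0985

23.0985


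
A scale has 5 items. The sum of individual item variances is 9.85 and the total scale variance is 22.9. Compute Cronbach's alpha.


alpha = (k/(k-1)) * (1 - sum(si^2)/s_total^2)
= (5/4) * (1 - 9.85/22.9)
alpha = 0.7123

0.7123


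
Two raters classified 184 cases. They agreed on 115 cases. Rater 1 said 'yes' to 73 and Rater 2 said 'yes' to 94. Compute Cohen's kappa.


P_o = 115/184 = 0.625
P_e = (73*94 + 111*90) / 33856 = 0.497755
kappa = (P_o - P_e) / (1 - P_e)
kappa = (0.625 - 0.497755) / (1 - 0.497755)
kappa = 0.2534

0.2534


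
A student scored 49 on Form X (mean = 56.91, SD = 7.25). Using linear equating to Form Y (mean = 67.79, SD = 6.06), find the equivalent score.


slope = SD_Y / SD_X = 6.06 / 7.25 ~ 0.8359
intercept = mean_Y - slope * mean_X = 67.79 - (6.06 / 7.25) * 56.91 ~ 20.2211
Y = slope * X + intercept. To avoid rounding drift from the rounded slope/intercept, evaluate the equivalent form Y = mean_Y + SD_Y * (X - mean_X) / SD_X at full precision:
Y = 67.79 + 6.06 * (49 - 56.91) / 7.25
Y = 67.79 - 6.06 * 7.91 / 7.25
Y = 67.79 - 47.9346 / 7.25
Y = 67.79 - 6.6117
Y = 61.1783

61.1783


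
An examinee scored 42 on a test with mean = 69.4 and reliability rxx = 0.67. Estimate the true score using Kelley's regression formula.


T_est = rxx * X + (1 - rxx) * mean
T_est = 0.67 * 42 + 0.33 * 69.4
T_est = 28.14 + 22.902
T_est = 51.042

51.042


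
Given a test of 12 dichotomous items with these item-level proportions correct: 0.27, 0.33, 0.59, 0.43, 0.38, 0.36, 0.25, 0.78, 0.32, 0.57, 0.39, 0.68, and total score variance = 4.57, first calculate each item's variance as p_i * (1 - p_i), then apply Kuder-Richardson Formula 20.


For each item, compute p_i * q_i:
  Item 1: 0.27 * 0.73 = 0.1971
  Item 2: 0.33 * 0.67 = 0.2211
  Item 3: 0.59 * 0.41 = 0.2419
  Item 4: 0.43 * 0.57 = 0.2451
  Item 5: 0.38 * 0.62 = 0.2356
  Item 6: 0.36 * 0.64 = 0.2304
  Item 7: 0.25 * 0.75 = 0.1875
  Item 8: 0.78 * 0.22 = 0.1716
  Item 9: 0.32 * 0.68 = 0.2176
  Item 10: 0.57 * 0.43 = 0.2451
  Item 11: 0.39 * 0.61 = 0.2379
  Item 12: 0.68 * 0.32 = 0.2176
Sum(p_i * q_i) = 0.1971 + 0.2211 + 0.2419 + 0.2451 + 0.2356 + 0.2304 + 0.1875 + 0.1716 + 0.2176 + 0.2451 + 0.2379 + 0.2176 = 2.6485
KR-20 = (k/(k-1)) * (1 - Sum(p_i*q_i) / Var_total)
= (12/11) * (1 - 2.6485/4.57)
= 1.0909 * 0.4205
KR-20 = 0.4587

0.4587


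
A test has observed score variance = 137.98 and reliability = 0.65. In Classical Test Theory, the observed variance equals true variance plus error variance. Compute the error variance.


var_true = rxx * var_obs = 0.65 * 137.98 = 89.687
var_error = var_obs - var_true
var_error = 137.98 - 89.687
var_error = 48.293

48.293


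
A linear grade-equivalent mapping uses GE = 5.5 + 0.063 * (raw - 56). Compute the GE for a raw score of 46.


raw - median = 46 - 56 = -10
slope * diff = 0.063 * -10 = -0.63
GE = 5.5 + -0.63
GE = 4.87

4.87


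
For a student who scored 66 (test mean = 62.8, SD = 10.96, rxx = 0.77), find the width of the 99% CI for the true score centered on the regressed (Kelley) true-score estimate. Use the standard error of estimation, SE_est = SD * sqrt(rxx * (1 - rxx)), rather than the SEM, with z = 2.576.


True score estimate = 0.77*66 + 0.23*62.8 = 65.264
SE_est = SD * sqrt(rxx * (1 - rxx)) = 10.96 * sqrt(0.77 * 0.23) = 10.96 * sqrt(0.1771) = 4.612324
CI = T_est +/- z * SE_est, so width = 2 * z * SE_est = 2 * 2.576 * 4.612324
Width = 23.7627

23.7627


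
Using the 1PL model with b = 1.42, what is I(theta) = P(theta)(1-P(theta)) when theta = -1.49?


P = 1/(1+exp(-(-1.49-1.42))) = 0.0517
I = P*(1-P) = 0.0517 * 0.9483
I = 0.049

0.049


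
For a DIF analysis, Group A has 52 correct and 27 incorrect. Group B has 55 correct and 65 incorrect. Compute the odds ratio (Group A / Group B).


Odds_A = 52/27 = 1.9259
Odds_B = 55/65 = 0.8462
OR = Odds_A / Odds_B = 1.9259 / 0.8462
Exactly, OR = (52 * 65) / (27 * 55) = 3380 / 1485
OR = 2.2761

2.2761


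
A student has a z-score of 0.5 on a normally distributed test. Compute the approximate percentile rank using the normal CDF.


CDF(z) = 0.5 * (1 + erf(z/sqrt(2)))
erf(0.3536) = 0.3829
CDF = 0.6915
Percentile rank = 0.6915 * 100 = 69.15

69.15


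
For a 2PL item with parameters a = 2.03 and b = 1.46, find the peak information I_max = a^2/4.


For 2PL, max info at theta = b = 1.46
I_max = a^2 / 4 = 2.03^2 / 4
= 4.1209 / 4
I_max = 1.0302

1.0302


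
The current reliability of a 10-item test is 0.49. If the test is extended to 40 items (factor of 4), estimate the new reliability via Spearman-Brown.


r_new = (n * rxx) / (1 + (n-1) * rxx)
r_new = (4 * 0.49) / (1 + 3 * 0.49)
r_new = 1.96 / 2.47
r_new = 0.7935

0.7935


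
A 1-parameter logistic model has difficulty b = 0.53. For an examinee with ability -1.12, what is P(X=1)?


theta - b = -1.12 - 0.53 = -1.65
exp(-(theta - b)) = exp(1.65) = 5.207
P = 1 / (1 + 5.207)
P = 0.1611

0.1611


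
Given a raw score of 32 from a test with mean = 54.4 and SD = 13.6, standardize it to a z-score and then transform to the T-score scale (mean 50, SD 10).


z = (X - mean) / SD = (32 - 54.4) / 13.6
z = -22.4 / 13.6
z = -1.6471
T-score = T = 50 + 10z
Carry z at full precision (z = -22.4 / 13.6) into the conversion:
T-score = 50 + 10 * (-22.4 / 13.6) = 50 + -224 / 13.6
T-score = 50 + -16.4706
T-score = 33.5294

33.5294


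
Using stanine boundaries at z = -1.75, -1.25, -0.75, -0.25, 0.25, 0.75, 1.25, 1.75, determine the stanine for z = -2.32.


Stanine boundaries: [-1.75, -1.25, -0.75, -0.25, 0.25, 0.75, 1.25, 1.75]
z = -2.32
Check each boundary:
  z < -1.75
  z < -1.25
  z < -0.75
  z < -0.25
  z < 0.25
  z < 0.75
  z < 1.25
  z < 1.75
Highest qualifying boundary gives stanine = 1

1


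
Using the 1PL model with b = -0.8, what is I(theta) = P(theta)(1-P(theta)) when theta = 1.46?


P = 1/(1+exp(-(1.46--0.8))) = 0.9055
I = P*(1-P) = 0.9055 * 0.0945
I = 0.0856

0.0856


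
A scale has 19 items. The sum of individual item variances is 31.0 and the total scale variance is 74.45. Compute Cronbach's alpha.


alpha = (k/(k-1)) * (1 - sum(si^2)/s_total^2)
= (19/18) * (1 - 31.0/74.45)
alpha = 0.616

0.616


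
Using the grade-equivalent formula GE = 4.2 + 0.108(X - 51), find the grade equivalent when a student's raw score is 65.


raw - median = 65 - 51 = 14
slope * diff = 0.108 * 14 = 1.512
GE = 4.2 + 1.512
GE = 5.712

5.712


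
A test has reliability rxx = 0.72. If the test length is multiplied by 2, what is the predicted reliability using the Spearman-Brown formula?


r_new = (n * rxx) / (1 + (n-1) * rxx)
r_new = (2 * 0.72) / (1 + 1 * 0.72)
r_new = 1.44 / 1.72
r_new = 0.8372

0.8372


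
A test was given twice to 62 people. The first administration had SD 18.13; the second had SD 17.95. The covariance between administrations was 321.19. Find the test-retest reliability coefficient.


r = cov(X,Y) / (SD_X * SD_Y)
r = 321.19 / (18.13 * 17.95)
r = 321.19 / 325.4335
r = 0.987

0.987


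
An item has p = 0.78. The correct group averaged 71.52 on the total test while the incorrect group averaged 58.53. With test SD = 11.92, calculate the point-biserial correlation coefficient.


q = 1 - p = 0.22
rpb = ((M1 - M0) / SD) * sqrt(p * q)
rpb = ((71.52 - 58.53) / 11.92) * sqrt(0.78 * 0.22)
rpb = 0.4514

0.4514


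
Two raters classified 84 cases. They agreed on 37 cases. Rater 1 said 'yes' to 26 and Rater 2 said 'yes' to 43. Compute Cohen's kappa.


P_o = 37/84 = 0.440476
P_e = (26*43 + 58*41) / 7056 = 0.495465
kappa = (P_o - P_e) / (1 - P_e)
kappa = (0.440476 - 0.495465) / (1 - 0.495465)
kappa = -0.109

-0.109


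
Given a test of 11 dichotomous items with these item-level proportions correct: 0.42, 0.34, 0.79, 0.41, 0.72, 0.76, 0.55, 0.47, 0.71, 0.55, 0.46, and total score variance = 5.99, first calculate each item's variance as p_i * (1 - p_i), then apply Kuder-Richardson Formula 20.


For each item, compute p_i * q_i:
  Item 1: 0.42 * 0.58 = 0.2436
  Item 2: 0.34 * 0.66 = 0.2244
  Item 3: 0.79 * 0.21 = 0.1659
  Item 4: 0.41 * 0.59 = 0.2419
  Item 5: 0.72 * 0.28 = 0.2016
  Item 6: 0.76 * 0.24 = 0.1824
  Item 7: 0.55 * 0.45 = 0.2475
  Item 8: 0.47 * 0.53 = 0.2491
  Item 9: 0.71 * 0.29 = 0.2059
  Item 10: 0.55 * 0.45 = 0.2475
  Item 11: 0.46 * 0.54 = 0.2484
Sum(p_i * q_i) = 0.2436 + 0.2244 + 0.1659 + 0.2419 + 0.2016 + 0.1824 + 0.2475 + 0.2491 + 0.2059 + 0.2475 + 0.2484 = 2.4582
KR-20 = (k/(k-1)) * (1 - Sum(p_i*q_i) / Var_total)
= (11/10) * (1 - 2.4582/5.99)
= 1.1 * 0.5896
KR-20 = 0.6486

0.6486
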